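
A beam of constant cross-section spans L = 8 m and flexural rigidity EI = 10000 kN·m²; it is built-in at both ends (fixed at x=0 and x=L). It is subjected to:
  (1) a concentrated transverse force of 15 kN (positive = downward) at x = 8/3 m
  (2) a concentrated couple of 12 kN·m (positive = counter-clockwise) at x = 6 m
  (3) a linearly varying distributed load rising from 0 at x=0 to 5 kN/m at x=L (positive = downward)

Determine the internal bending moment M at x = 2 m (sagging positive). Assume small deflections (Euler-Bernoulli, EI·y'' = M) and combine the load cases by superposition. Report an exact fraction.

Load 1 — point force P=15 kN at a=8/3 m (b=L-a=16/3):
  M_1 = Pb²(3a+b)x/L³ - Pab²/L²  [x≤a] = 15·(16/3)²·(3·(8/3)+(16/3))·2/8³ - 15·(8/3)·(16/3)²/8² = 40/9 kN·m
Load 2 — applied couple M₀=12 kN·m at a=6 m (b=L-a=2):
  M_2 = R_Ax - M_A  [x≤a] with R_A=27/16, M_A=15/4 = (27/16)·2 - (15/4) = -3/8 kN·m
Load 3 — triangular load w₀=5 kN/m (0→w₀ over full span):
  M_3 = 3w₀Lx/20 - w₀L²/30 - w₀x³/(6L) = 3·5·8·2/20 - 5·8²/30 - 5·2³/(6·8) = 1/2 kN·m
Superposition: M = Σ M_i = 329/72 kN·m ≈ 4.569444 kN·m

M(2) = 329/72 kN·m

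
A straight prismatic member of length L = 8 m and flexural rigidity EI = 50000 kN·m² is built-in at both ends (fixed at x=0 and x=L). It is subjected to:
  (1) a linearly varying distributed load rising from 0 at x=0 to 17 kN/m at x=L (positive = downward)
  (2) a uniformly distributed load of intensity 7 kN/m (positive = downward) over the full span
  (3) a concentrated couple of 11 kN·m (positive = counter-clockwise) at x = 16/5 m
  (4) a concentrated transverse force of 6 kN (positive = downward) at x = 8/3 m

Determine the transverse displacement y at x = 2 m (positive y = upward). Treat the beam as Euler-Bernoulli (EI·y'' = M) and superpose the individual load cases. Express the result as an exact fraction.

Load 1 — triangular load w₀=17 kN/m (0→w₀ over full span):
  y_1 = -w₀x²(L-x)²(x+2L)/(120LEI) = -17·2²·(8-2)²·(2+2·8)/(120·8·50000) = -459/500000 m
Load 2 — uniform load w=7 kN/m over full span:
  y_2 = -wx²(L-x)²/(24EI) = -7·2²·(8-2)²/(24·50000) = -21/25000 m
Load 3 — applied couple M₀=11 kN·m at a=16/5 m (b=L-a=24/5):
  y_3 = (R_Ax³/6 - M_Ax²/2)/EI  [x≤a] with R_A=99/50, M_A=33/25 = ((99/50)·2³/6 - (33/25)·2²/2)/50000 = 0 m
Load 4 — point force P=6 kN at a=8/3 m (b=L-a=16/3):
  y_4 = -Pb²x²(3aL-(3a+b)x)/(6L³EI)  [x≤a] = -6·(16/3)²·2²·(3·(8/3)·8-(3·(8/3)+(16/3))·2)/(6·8³·50000) = -14/84375 m
Superposition: y = Σ y_i = -25973/13500000 m ≈ -0.001924 m

y(2) = -25973/13500000 m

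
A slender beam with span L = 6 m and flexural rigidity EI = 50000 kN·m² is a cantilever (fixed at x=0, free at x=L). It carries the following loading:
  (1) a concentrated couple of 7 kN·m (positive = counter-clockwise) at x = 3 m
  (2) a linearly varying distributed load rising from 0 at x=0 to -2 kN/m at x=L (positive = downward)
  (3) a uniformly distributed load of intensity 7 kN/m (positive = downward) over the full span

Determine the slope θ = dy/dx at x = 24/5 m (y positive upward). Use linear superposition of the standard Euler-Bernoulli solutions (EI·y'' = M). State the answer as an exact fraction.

Load 1 — applied couple M₀=7 kN·m at a=3 m (b=L-a=3):
  θ_1 = M₀a/EI  [x>a] = 7·3/50000 = 21/50000 rad
Load 2 — triangular load w₀=-2 kN/m (0→w₀ over full span):
  θ_2 = (w₀Lx²/4-w₀L²x/3-w₀x⁴/(24L))/EI = ((-2)·6·(24/5)²/4-(-2)·6²·(24/5)/3-(-2)·(24/5)⁴/(24·6))/50000 = 2088/1953125 rad
Load 3 — uniform load w=7 kN/m over full span:
  θ_3 = -wx(x²-3Lx+3L²)/(6EI) = -7·(24/5)·((24/5)²-3·6·(24/5)+3·6²)/(6·50000) = -1953/390625 rad
Superposition: θ = Σ θ_i = -109707/31250000 rad ≈ -0.003511 rad

θ(24/5) = -109707/31250000 rad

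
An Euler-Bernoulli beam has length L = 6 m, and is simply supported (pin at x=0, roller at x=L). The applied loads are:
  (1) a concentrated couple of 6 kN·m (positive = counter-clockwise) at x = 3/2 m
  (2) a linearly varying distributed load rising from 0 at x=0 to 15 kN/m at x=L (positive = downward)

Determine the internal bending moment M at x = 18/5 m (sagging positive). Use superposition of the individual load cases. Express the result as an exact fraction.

Load 1 — applied couple M₀=6 kN·m at a=3/2 m (b=L-a=9/2):
  M_1 = M₀x/L - M₀  [x>a] = 6·(18/5)/6 - 6 = -12/5 kN·m
Load 2 — triangular load w₀=15 kN/m (0→w₀ over full span):
  M_2 = w₀Lx/6 - w₀x³/(6L) = 15·6·(18/5)/6 - 15·(18/5)³/(6·6) = 864/25 kN·m
Superposition: M = Σ M_i = 804/25 kN·m ≈ 32.160000 kN·m

M(18/5) = 804/25 kN·m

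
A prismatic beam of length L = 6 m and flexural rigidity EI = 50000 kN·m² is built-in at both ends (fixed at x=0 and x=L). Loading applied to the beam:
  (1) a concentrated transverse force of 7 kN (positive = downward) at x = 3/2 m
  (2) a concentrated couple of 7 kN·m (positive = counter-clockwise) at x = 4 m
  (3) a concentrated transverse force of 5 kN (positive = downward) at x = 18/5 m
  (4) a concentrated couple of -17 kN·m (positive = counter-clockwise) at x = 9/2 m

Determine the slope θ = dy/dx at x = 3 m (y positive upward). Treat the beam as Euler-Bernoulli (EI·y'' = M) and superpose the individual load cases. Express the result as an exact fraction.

Load 1 — point force P=7 kN at a=3/2 m (b=L-a=9/2):
  θ_1 = Pa²(L-x)(2bL-(3b+a)(L-x))/(2L³EI)  [x>a] = 7·(3/2)²·(6-3)·(2·(9/2)·6-(3·(9/2)+(3/2))·(6-3))/(2·6³·50000) = 63/3200000 rad
Load 2 — applied couple M₀=7 kN·m at a=4 m (b=L-a=2):
  θ_2 = (R_Ax²/2 - M_Ax)/EI  [x≤a] with R_A=14/9, M_A=7/3 = ((14/9)·3²/2 - (7/3)·3)/50000 = 0 rad
Load 3 — point force P=5 kN at a=18/5 m (b=L-a=12/5):
  θ_3 = -Pb²x(2aL-(3a+b)x)/(2L³EI)  [x≤a] = -5·(12/5)²·3·(2·(18/5)·6-(3·(18/5)+(12/5))·3)/(2·6³·50000) = -9/625000 rad
Load 4 — applied couple M₀=-17 kN·m at a=9/2 m (b=L-a=3/2):
  θ_4 = (R_Ax²/2 - M_Ax)/EI  [x≤a] with R_A=-51/16, M_A=-85/16 = ((-51/16)·3²/2 - (-85/16)·3)/50000 = 51/1600000 rad
Superposition: θ = Σ θ_i = 2973/80000000 rad ≈ 0.000037 rad

θ(3) = 2973/80000000 rad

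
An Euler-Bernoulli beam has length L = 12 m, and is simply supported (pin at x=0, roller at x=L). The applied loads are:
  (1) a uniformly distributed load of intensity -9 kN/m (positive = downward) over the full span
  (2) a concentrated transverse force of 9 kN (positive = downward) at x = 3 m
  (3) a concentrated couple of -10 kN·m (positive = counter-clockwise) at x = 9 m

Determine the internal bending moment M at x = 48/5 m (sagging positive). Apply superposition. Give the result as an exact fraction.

M(48/5) = -2407/25 kN·m

Load 1 — uniform load w=-9 kN/m over full span:
  M_1 = wx(L-x)/2 = (-9)·(48/5)·(12-(48/5))/2 = -2592/25 kN·m
Load 2 — point force P=9 kN at a=3 m (b=L-a=9):
  M_2 = Pa(L-x)/L  [x>a] = 9·3·(12-(48/5))/12 = 27/5 kN·m
Load 3 — applied couple M₀=-10 kN·m at a=9 m (b=L-a=3):
  M_3 = M₀x/L - M₀  [x>a] = (-10)·(48/5)/12 - (-10) = 2 kN·m
Superposition: M = Σ M_i = -2407/25 kN·m ≈ -96.280000 kN·m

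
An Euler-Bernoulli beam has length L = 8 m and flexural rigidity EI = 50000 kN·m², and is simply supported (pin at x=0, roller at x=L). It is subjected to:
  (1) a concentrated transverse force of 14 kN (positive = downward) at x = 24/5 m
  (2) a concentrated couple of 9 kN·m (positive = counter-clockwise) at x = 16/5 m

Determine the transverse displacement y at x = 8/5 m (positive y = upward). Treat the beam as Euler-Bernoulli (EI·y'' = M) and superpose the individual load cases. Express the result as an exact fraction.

Load 1 — point force P=14 kN at a=24/5 m (b=L-a=16/5):
  y_1 = -Pbx(L²-b²-x²)/(6LEI)  [x≤a] = -14·(16/5)·(8/5)·(8²-(16/5)²-(8/5)²)/(6·8·50000) = -1792/1171875 m
Load 2 — applied couple M₀=9 kN·m at a=16/5 m (b=L-a=24/5):
  y_2 = (M₀x³/(6L)+C₁x)/EI  [x≤a] with C₁=M₀(3b²-L²)/(6L)=24/25 = (9·(8/5)³/(6·8)+(24/25)·(8/5))/50000 = 18/390625 m
Superposition: y = Σ y_i = -1738/1171875 m ≈ -0.001483 m

y(8/5) = -1738/1171875 m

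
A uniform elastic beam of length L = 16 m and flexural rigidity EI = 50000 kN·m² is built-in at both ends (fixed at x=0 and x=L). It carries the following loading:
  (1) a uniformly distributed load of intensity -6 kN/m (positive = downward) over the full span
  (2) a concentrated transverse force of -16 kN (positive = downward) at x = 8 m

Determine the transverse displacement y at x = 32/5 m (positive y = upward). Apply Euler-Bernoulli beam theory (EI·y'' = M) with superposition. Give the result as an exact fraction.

y(32/5) = 146432/5859375 m

Load 1 — uniform load w=-6 kN/m over full span:
  y_1 = -wx²(L-x)²/(24EI) = -(-6)·(32/5)²·(16-(32/5))²/(24·50000) = 36864/1953125 m
Load 2 — point force P=-16 kN at a=8 m (b=L-a=8):
  y_2 = -Pb²x²(3aL-(3a+b)x)/(6L³EI)  [x≤a] = -(-16)·8²·(32/5)²·(3·8·16-(3·8+8)·(32/5))/(6·16³·50000) = 7168/1171875 m
Superposition: y = Σ y_i = 146432/5859375 m ≈ 0.024991 m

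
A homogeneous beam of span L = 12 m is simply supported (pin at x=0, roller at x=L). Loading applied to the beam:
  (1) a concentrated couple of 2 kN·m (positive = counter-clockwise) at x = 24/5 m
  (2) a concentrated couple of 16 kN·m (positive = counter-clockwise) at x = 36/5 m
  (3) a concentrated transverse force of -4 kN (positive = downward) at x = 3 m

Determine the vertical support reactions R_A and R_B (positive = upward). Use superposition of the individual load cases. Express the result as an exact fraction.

Load 1 — applied couple M₀=2 kN·m at a=24/5 m (b=L-a=36/5):
  R_A = M₀/L = 2/12 = 1/6 kN
  R_B = -M₀/L = -2/12 = -1/6 kN
Load 2 — applied couple M₀=16 kN·m at a=36/5 m (b=L-a=24/5):
  R_A = M₀/L = 16/12 = 4/3 kN
  R_B = -M₀/L = -16/12 = -4/3 kN
Load 3 — point force P=-4 kN at a=3 m (b=L-a=9):
  R_A = Pb/L = (-4)·9/12 = -3 kN
  R_B = Pa/L = (-4)·3/12 = -1 kN
Superposition: R_A = -3/2 kN, R_B = -5/2 kN

R_A = -3/2 kN, R_B = -5/2 kN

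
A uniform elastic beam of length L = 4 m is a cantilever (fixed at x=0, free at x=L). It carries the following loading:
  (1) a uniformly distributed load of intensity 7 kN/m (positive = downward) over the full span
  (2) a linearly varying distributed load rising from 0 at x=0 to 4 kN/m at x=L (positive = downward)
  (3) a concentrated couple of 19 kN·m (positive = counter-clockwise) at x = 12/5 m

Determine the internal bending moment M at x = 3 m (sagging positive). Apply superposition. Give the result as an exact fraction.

M(3) = -16/3 kN·m

Load 1 — uniform load w=7 kN/m over full span:
  M_1 = -w(L-x)²/2 = -7·(4-3)²/2 = -7/2 kN·m
Load 2 — triangular load w₀=4 kN/m (0→w₀ over full span):
  M_2 = w₀Lx/2 - w₀L²/3 - w₀x³/(6L) = 4·4·3/2 - 4·4²/3 - 4·3³/(6·4) = -11/6 kN·m
Load 3 — applied couple M₀=19 kN·m at a=12/5 m (b=L-a=8/5):
  M_3 = 0  [x>a] = 0 kN·m
Superposition: M = Σ M_i = -16/3 kN·m ≈ -5.333333 kN·m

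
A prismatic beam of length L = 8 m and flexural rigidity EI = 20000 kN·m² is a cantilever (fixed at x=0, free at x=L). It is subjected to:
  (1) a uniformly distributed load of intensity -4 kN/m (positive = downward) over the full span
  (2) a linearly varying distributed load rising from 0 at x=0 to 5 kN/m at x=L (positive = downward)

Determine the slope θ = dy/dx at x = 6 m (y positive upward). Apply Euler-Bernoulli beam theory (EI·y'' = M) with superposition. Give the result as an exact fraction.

Load 1 — uniform load w=-4 kN/m over full span:
  θ_1 = -wx(x²-3Lx+3L²)/(6EI) = -(-4)·6·(6²-3·8·6+3·8²)/(6·20000) = 21/1250 rad
Load 2 — triangular load w₀=5 kN/m (0→w₀ over full span):
  θ_2 = (w₀Lx²/4-w₀L²x/3-w₀x⁴/(24L))/EI = (5·8·6²/4-5·8²·6/3-5·6⁴/(24·8))/20000 = -251/16000 rad
Superposition: θ = Σ θ_i = 89/80000 rad ≈ 0.001112 rad

θ(6) = 89/80000 rad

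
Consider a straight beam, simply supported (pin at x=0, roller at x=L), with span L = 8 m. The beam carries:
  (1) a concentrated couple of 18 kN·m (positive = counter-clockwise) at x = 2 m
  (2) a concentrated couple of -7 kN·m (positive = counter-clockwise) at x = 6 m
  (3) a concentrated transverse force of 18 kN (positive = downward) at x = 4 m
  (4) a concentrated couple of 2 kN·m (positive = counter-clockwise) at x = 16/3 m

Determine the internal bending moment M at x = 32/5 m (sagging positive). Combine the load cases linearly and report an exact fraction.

Load 1 — applied couple M₀=18 kN·m at a=2 m (b=L-a=6):
  M_1 = M₀x/L - M₀  [x>a] = 18·(32/5)/8 - 18 = -18/5 kN·m
Load 2 — applied couple M₀=-7 kN·m at a=6 m (b=L-a=2):
  M_2 = M₀x/L - M₀  [x>a] = (-7)·(32/5)/8 - (-7) = 7/5 kN·m
Load 3 — point force P=18 kN at a=4 m (b=L-a=4):
  M_3 = Pa(L-x)/L  [x>a] = 18·4·(8-(32/5))/8 = 72/5 kN·m
Load 4 — applied couple M₀=2 kN·m at a=16/3 m (b=L-a=8/3):
  M_4 = M₀x/L - M₀  [x>a] = 2·(32/5)/8 - 2 = -2/5 kN·m
Superposition: M = Σ M_i = 59/5 kN·m ≈ 11.800000 kN·m

M(32/5) = 59/5 kN·m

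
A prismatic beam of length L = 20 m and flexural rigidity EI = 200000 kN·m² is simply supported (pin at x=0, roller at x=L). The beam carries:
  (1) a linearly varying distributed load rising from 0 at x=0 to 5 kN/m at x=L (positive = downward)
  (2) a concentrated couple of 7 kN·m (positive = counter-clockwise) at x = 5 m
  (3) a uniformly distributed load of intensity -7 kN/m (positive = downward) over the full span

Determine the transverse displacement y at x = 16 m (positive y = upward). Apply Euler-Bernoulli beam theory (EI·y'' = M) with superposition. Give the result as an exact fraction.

Load 1 — triangular load w₀=5 kN/m (0→w₀ over full span):
  y_1 = -w₀x(7L⁴-10L²x²+3x⁴)/(360LEI) = -5·16·(7·20⁴-10·20²·16²+3·16⁴)/(360·20·200000) = -254/15625 m
Load 2 — applied couple M₀=7 kN·m at a=5 m (b=L-a=15):
  y_2 = (M₀x³/(6L)-M₀(x-a)²/2+C₁x)/EI  [x>a] with C₁=M₀(3b²-L²)/(6L)=385/24 = (7·16³/(6·20)-7·(16-5)²/2+(385/24)·16)/200000 = 721/2000000 m
Load 3 — uniform load w=-7 kN/m over full span:
  y_3 = -wx(L³-2Lx²+x³)/(24EI) = -(-7)·16·(20³-2·20·16²+16³)/(24·200000) = 406/9375 m
Superposition: y = Σ y_i = 164467/6000000 m ≈ 0.027411 m

y(16) = 164467/6000000 m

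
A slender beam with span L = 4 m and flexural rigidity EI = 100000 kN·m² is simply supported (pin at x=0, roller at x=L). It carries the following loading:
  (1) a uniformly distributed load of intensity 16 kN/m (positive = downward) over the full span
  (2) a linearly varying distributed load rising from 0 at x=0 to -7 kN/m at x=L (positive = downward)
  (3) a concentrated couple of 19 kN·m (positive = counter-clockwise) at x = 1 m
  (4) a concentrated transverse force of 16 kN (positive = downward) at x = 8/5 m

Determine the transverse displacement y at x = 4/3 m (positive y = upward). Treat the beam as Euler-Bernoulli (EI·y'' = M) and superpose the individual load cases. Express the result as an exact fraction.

y(4/3) = -3840181/9112500000 m

Load 1 — uniform load w=16 kN/m over full span:
  y_1 = -wx(L³-2Lx²+x³)/(24EI) = -16·(4/3)·(4³-2·4·(4/3)²+(4/3)³)/(24·100000) = -352/759375 m
Load 2 — triangular load w₀=-7 kN/m (0→w₀ over full span):
  y_2 = -w₀x(7L⁴-10L²x²+3x⁴)/(360LEI) = -(-7)·(4/3)·(7·4⁴-10·4²·(4/3)²+3·(4/3)⁴)/(360·4·100000) = 224/2278125 m
Load 3 — applied couple M₀=19 kN·m at a=1 m (b=L-a=3):
  y_3 = (M₀x³/(6L)-M₀(x-a)²/2+C₁x)/EI  [x>a] with C₁=M₀(3b²-L²)/(6L)=209/24 = (19·(4/3)³/(6·4)-19·((4/3)-1)²/2+(209/24)·(4/3))/100000 = 1007/8100000 m
Load 4 — point force P=16 kN at a=8/5 m (b=L-a=12/5):
  y_4 = -Pbx(L²-b²-x²)/(6LEI)  [x≤a] = -16·(12/5)·(4/3)·(4²-(12/5)²-(4/3)²)/(6·4·100000) = -1904/10546875 m
Superposition: y = Σ y_i = -3840181/9112500000 m ≈ -0.000421 m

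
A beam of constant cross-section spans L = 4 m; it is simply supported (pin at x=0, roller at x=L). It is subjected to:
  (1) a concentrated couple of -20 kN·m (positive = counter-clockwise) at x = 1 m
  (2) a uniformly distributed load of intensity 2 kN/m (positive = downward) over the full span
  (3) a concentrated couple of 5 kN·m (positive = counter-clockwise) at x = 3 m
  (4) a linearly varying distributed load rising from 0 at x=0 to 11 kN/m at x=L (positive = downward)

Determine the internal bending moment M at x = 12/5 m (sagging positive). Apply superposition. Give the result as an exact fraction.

M(12/5) = 3263/125 kN·m

Load 1 — applied couple M₀=-20 kN·m at a=1 m (b=L-a=3):
  M_1 = M₀x/L - M₀  [x>a] = (-20)·(12/5)/4 - (-20) = 8 kN·m
Load 2 — uniform load w=2 kN/m over full span:
  M_2 = wx(L-x)/2 = 2·(12/5)·(4-(12/5))/2 = 96/25 kN·m
Load 3 — applied couple M₀=5 kN·m at a=3 m (b=L-a=1):
  M_3 = M₀x/L  [x≤a] = 5·(12/5)/4 = 3 kN·m
Load 4 — triangular load w₀=11 kN/m (0→w₀ over full span):
  M_4 = w₀Lx/6 - w₀x³/(6L) = 11·4·(12/5)/6 - 11·(12/5)³/(6·4) = 1408/125 kN·m
Superposition: M = Σ M_i = 3263/125 kN·m ≈ 26.104000 kN·m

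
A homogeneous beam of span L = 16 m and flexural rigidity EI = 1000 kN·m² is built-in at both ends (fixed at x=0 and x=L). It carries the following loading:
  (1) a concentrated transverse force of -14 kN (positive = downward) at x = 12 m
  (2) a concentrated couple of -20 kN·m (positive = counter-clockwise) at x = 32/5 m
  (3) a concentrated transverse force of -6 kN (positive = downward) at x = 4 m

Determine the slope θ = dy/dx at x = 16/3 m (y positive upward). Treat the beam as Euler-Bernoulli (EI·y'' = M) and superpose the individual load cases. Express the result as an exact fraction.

θ(16/3) = 98/5625 rad

Load 1 — point force P=-14 kN at a=12 m (b=L-a=4):
  θ_1 = -Pb²x(2aL-(3a+b)x)/(2L³EI)  [x≤a] = -(-14)·4²·(16/3)·(2·12·16-(3·12+4)·(16/3))/(2·16³·1000) = 28/1125 rad
Load 2 — applied couple M₀=-20 kN·m at a=32/5 m (b=L-a=48/5):
  θ_2 = (R_Ax²/2 - M_Ax)/EI  [x≤a] with R_A=-9/5, M_A=-12/5 = ((-9/5)·(16/3)²/2 - (-12/5)·(16/3))/1000 = -8/625 rad
Load 3 — point force P=-6 kN at a=4 m (b=L-a=12):
  θ_3 = Pa²(L-x)(2bL-(3b+a)(L-x))/(2L³EI)  [x>a] = (-6)·4²·(16-(16/3))·(2·12·16-(3·12+4)·(16-(16/3)))/(2·16³·1000) = 2/375 rad
Superposition: θ = Σ θ_i = 98/5625 rad ≈ 0.017422 rad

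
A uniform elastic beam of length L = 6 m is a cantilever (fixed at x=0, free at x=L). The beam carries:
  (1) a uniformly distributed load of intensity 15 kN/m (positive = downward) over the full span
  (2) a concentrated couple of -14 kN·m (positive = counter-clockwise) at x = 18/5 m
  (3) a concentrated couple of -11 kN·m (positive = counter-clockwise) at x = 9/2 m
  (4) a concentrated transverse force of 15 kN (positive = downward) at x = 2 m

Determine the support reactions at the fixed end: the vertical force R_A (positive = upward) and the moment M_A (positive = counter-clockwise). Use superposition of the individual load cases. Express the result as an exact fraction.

R_A = 105 kN, M_A = 325 kN·m

Load 1 — uniform load w=15 kN/m over full span:
  R_A = wL = 15·6 = 90 kN
  M_A = wL²/2 = 15·6²/2 = 270 kN·m
Load 2 — applied couple M₀=-14 kN·m at a=18/5 m (b=L-a=12/5):
  R_A = 0 kN
  M_A = -M₀ = -(-14) = 14 kN·m
Load 3 — applied couple M₀=-11 kN·m at a=9/2 m (b=L-a=3/2):
  R_A = 0 kN
  M_A = -M₀ = -(-11) = 11 kN·m
Load 4 — point force P=15 kN at a=2 m (b=L-a=4):
  R_A = P = 15 kN
  M_A = Pa = 15·2 = 30 kN·m
Superposition: R_A = 105 kN, M_A = 325 kN·m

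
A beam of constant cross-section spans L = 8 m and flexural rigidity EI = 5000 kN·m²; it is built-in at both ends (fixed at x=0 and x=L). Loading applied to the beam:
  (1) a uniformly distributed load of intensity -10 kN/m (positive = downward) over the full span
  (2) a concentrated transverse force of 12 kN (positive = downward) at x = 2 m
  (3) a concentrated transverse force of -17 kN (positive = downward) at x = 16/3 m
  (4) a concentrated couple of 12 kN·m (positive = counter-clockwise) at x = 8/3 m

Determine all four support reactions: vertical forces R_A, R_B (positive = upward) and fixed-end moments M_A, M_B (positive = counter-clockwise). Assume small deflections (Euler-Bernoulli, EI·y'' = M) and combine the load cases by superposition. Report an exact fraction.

R_A = -6973/216 kN, M_A = -2695/54 kN·m, R_B = -11387/216 kN, M_B = 3941/54 kN·m

Load 1 — uniform load w=-10 kN/m over full span:
  R_A = wL/2 = (-10)·8/2 = -40 kN
  M_A = wL²/12 = (-10)·8²/12 = -160/3 kN·m
  R_B = wL/2 = (-10)·8/2 = -40 kN
  M_B = -wL²/12 = -(-10)·8²/12 = 160/3 kN·m
Load 2 — point force P=12 kN at a=2 m (b=L-a=6):
  R_A = Pb²(3a+b)/L³ = 12·6²·(3·2+6)/8³ = 81/8 kN
  M_A = Pab²/L² = 12·2·6²/8² = 27/2 kN·m
  R_B = Pa²(a+3b)/L³ = 12·2²·(2+3·6)/8³ = 15/8 kN
  M_B = -Pa²b/L² = -12·2²·6/8² = -9/2 kN·m
Load 3 — point force P=-17 kN at a=16/3 m (b=L-a=8/3):
  R_A = Pb²(3a+b)/L³ = (-17)·(8/3)²·(3·(16/3)+(8/3))/8³ = -119/27 kN
  M_A = Pab²/L² = (-17)·(16/3)·(8/3)²/8² = -272/27 kN·m
  R_B = Pa²(a+3b)/L³ = (-17)·(16/3)²·((16/3)+3·(8/3))/8³ = -340/27 kN
  M_B = -Pa²b/L² = -(-17)·(16/3)²·(8/3)/8² = 544/27 kN·m
Load 4 — applied couple M₀=12 kN·m at a=8/3 m (b=L-a=16/3):
  R_A = 6M₀ab/L³ = 6·12·(8/3)·(16/3)/8³ = 2 kN
  M_A = M₀b(2a-b)/L² = 12·(16/3)·(2·(8/3)-(16/3))/8² = 0 kN·m
  R_B = -6M₀ab/L³ = -6·12·(8/3)·(16/3)/8³ = -2 kN
  M_B = M₀a(2b-a)/L² = 12·(8/3)·(2·(16/3)-(8/3))/8² = 4 kN·m
Superposition: R_A = -6973/216 kN, M_A = -2695/54 kN·m, R_B = -11387/216 kN, M_B = 3941/54 kN·m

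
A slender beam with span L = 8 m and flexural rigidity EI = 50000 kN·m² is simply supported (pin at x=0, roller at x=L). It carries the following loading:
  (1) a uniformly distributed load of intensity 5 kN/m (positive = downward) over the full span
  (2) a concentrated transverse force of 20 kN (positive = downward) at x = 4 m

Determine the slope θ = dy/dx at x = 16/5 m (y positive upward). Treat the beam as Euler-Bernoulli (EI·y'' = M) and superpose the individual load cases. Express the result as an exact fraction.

Load 1 — uniform load w=5 kN/m over full span:
  θ_1 = -w(L³-6Lx²+4x³)/(24EI) = -5·(8³-6·8·(16/5)²+4·(16/5)³)/(24·50000) = -148/234375 rad
Load 2 — point force P=20 kN at a=4 m (b=L-a=4):
  θ_2 = -Pb(L²-b²-3x²)/(6LEI)  [x≤a] = -20·4·(8²-4²-3·(16/5)²)/(6·8·50000) = -9/15625 rad
Superposition: θ = Σ θ_i = -283/234375 rad ≈ -0.001207 rad

θ(16/5) = -283/234375 rad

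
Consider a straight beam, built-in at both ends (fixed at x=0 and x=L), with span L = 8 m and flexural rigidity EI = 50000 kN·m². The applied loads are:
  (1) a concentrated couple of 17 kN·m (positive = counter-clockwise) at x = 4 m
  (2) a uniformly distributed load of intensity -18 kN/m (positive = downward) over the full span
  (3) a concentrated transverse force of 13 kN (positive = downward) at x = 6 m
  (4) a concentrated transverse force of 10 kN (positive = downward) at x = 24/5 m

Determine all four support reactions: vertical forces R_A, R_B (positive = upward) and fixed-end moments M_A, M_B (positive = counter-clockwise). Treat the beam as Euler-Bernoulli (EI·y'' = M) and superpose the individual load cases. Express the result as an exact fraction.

R_A = -50609/800 kN, M_A = -15839/200 kN·m, R_B = -46191/800 kN, M_B = 14821/200 kN·m

Load 1 — applied couple M₀=17 kN·m at a=4 m (b=L-a=4):
  R_A = 6M₀ab/L³ = 6·17·4·4/8³ = 51/16 kN
  M_A = M₀b(2a-b)/L² = 17·4·(2·4-4)/8² = 17/4 kN·m
  R_B = -6M₀ab/L³ = -6·17·4·4/8³ = -51/16 kN
  M_B = M₀a(2b-a)/L² = 17·4·(2·4-4)/8² = 17/4 kN·m
Load 2 — uniform load w=-18 kN/m over full span:
  R_A = wL/2 = (-18)·8/2 = -72 kN
  M_A = wL²/12 = (-18)·8²/12 = -96 kN·m
  R_B = wL/2 = (-18)·8/2 = -72 kN
  M_B = -wL²/12 = -(-18)·8²/12 = 96 kN·m
Load 3 — point force P=13 kN at a=6 m (b=L-a=2):
  R_A = Pb²(3a+b)/L³ = 13·2²·(3·6+2)/8³ = 65/32 kN
  M_A = Pab²/L² = 13·6·2²/8² = 39/8 kN·m
  R_B = Pa²(a+3b)/L³ = 13·6²·(6+3·2)/8³ = 351/32 kN
  M_B = -Pa²b/L² = -13·6²·2/8² = -117/8 kN·m
Load 4 — point force P=10 kN at a=24/5 m (b=L-a=16/5):
  R_A = Pb²(3a+b)/L³ = 10·(16/5)²·(3·(24/5)+(16/5))/8³ = 88/25 kN
  M_A = Pab²/L² = 10·(24/5)·(16/5)²/8² = 192/25 kN·m
  R_B = Pa²(a+3b)/L³ = 10·(24/5)²·((24/5)+3·(16/5))/8³ = 162/25 kN
  M_B = -Pa²b/L² = -10·(24/5)²·(16/5)/8² = -288/25 kN·m
Superposition: R_A = -50609/800 kN, M_A = -15839/200 kN·m, R_B = -46191/800 kN, M_B = 14821/200 kN·m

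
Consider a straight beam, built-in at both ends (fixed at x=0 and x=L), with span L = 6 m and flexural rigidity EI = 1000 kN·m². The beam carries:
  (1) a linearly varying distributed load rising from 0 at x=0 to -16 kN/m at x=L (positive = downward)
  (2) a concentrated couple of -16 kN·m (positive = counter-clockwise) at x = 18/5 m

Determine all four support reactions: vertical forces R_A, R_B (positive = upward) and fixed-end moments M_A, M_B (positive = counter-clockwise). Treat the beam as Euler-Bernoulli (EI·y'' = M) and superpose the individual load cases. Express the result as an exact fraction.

R_A = -456/25 kN, M_A = -608/25 kN·m, R_B = -744/25 kN, M_B = 672/25 kN·m

Load 1 — triangular load w₀=-16 kN/m (0→w₀ over full span):
  R_A = 3w₀L/20 = 3·(-16)·6/20 = -72/5 kN
  M_A = w₀L²/30 = (-16)·6²/30 = -96/5 kN·m
  R_B = 7w₀L/20 = 7·(-16)·6/20 = -168/5 kN
  M_B = -w₀L²/20 = -(-16)·6²/20 = 144/5 kN·m
Load 2 — applied couple M₀=-16 kN·m at a=18/5 m (b=L-a=12/5):
  R_A = 6M₀ab/L³ = 6·(-16)·(18/5)·(12/5)/6³ = -96/25 kN
  M_A = M₀b(2a-b)/L² = (-16)·(12/5)·(2·(18/5)-(12/5))/6² = -128/25 kN·m
  R_B = -6M₀ab/L³ = -6·(-16)·(18/5)·(12/5)/6³ = 96/25 kN
  M_B = M₀a(2b-a)/L² = (-16)·(18/5)·(2·(12/5)-(18/5))/6² = -48/25 kN·m
Superposition: R_A = -456/25 kN, M_A = -608/25 kN·m, R_B = -744/25 kN, M_B = 672/25 kN·m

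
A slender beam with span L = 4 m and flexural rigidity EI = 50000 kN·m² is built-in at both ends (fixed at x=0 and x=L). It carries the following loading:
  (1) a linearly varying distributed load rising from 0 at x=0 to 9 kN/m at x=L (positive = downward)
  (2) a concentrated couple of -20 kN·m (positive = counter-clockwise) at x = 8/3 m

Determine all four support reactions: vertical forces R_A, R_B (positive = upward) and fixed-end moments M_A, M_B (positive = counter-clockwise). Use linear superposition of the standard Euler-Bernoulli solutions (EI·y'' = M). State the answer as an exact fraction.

Load 1 — triangular load w₀=9 kN/m (0→w₀ over full span):
  R_A = 3w₀L/20 = 3·9·4/20 = 27/5 kN
  M_A = w₀L²/30 = 9·4²/30 = 24/5 kN·m
  R_B = 7w₀L/20 = 7·9·4/20 = 63/5 kN
  M_B = -w₀L²/20 = -9·4²/20 = -36/5 kN·m
Load 2 — applied couple M₀=-20 kN·m at a=8/3 m (b=L-a=4/3):
  R_A = 6M₀ab/L³ = 6·(-20)·(8/3)·(4/3)/4³ = -20/3 kN
  M_A = M₀b(2a-b)/L² = (-20)·(4/3)·(2·(8/3)-(4/3))/4² = -20/3 kN·m
  R_B = -6M₀ab/L³ = -6·(-20)·(8/3)·(4/3)/4³ = 20/3 kN
  M_B = M₀a(2b-a)/L² = (-20)·(8/3)·(2·(4/3)-(8/3))/4² = 0 kN·m
Superposition: R_A = -19/15 kN, M_A = -28/15 kN·m, R_B = 289/15 kN, M_B = -36/5 kN·m

R_A = -19/15 kN, M_A = -28/15 kN·m, R_B = 289/15 kN, M_B = -36/5 kN·m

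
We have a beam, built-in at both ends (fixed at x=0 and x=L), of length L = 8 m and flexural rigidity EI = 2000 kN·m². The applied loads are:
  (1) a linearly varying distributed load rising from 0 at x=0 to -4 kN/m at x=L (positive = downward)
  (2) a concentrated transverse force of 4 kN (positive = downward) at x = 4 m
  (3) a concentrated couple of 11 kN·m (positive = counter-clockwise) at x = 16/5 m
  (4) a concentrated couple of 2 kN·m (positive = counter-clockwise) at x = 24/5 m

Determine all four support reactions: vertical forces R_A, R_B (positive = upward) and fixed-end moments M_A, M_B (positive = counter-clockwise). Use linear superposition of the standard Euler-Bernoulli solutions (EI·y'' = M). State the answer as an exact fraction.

R_A = -23/50 kN, M_A = -193/75 kN·m, R_B = -577/50 kN, M_B = 314/25 kN·m

Load 1 — triangular load w₀=-4 kN/m (0→w₀ over full span):
  R_A = 3w₀L/20 = 3·(-4)·8/20 = -24/5 kN
  M_A = w₀L²/30 = (-4)·8²/30 = -128/15 kN·m
  R_B = 7w₀L/20 = 7·(-4)·8/20 = -56/5 kN
  M_B = -w₀L²/20 = -(-4)·8²/20 = 64/5 kN·m
Load 2 — point force P=4 kN at a=4 m (b=L-a=4):
  R_A = Pb²(3a+b)/L³ = 4·4²·(3·4+4)/8³ = 2 kN
  M_A = Pab²/L² = 4·4·4²/8² = 4 kN·m
  R_B = Pa²(a+3b)/L³ = 4·4²·(4+3·4)/8³ = 2 kN
  M_B = -Pa²b/L² = -4·4²·4/8² = -4 kN·m
Load 3 — applied couple M₀=11 kN·m at a=16/5 m (b=L-a=24/5):
  R_A = 6M₀ab/L³ = 6·11·(16/5)·(24/5)/8³ = 99/50 kN
  M_A = M₀b(2a-b)/L² = 11·(24/5)·(2·(16/5)-(24/5))/8² = 33/25 kN·m
  R_B = -6M₀ab/L³ = -6·11·(16/5)·(24/5)/8³ = -99/50 kN
  M_B = M₀a(2b-a)/L² = 11·(16/5)·(2·(24/5)-(16/5))/8² = 88/25 kN·m
Load 4 — applied couple M₀=2 kN·m at a=24/5 m (b=L-a=16/5):
  R_A = 6M₀ab/L³ = 6·2·(24/5)·(16/5)/8³ = 9/25 kN
  M_A = M₀b(2a-b)/L² = 2·(16/5)·(2·(24/5)-(16/5))/8² = 16/25 kN·m
  R_B = -6M₀ab/L³ = -6·2·(24/5)·(16/5)/8³ = -9/25 kN
  M_B = M₀a(2b-a)/L² = 2·(24/5)·(2·(16/5)-(24/5))/8² = 6/25 kN·m
Superposition: R_A = -23/50 kN, M_A = -193/75 kN·m, R_B = -577/50 kN, M_B = 314/25 kN·m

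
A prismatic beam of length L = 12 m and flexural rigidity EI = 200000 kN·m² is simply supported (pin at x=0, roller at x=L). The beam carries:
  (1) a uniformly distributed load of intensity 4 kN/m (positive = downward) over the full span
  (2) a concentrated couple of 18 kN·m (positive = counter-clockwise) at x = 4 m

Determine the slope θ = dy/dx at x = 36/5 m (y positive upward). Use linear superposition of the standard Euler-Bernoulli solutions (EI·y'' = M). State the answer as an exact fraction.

θ(36/5) = 1227/3125000 rad

Load 1 — uniform load w=4 kN/m over full span:
  θ_1 = -w(L³-6Lx²+4x³)/(24EI) = -4·(12³-6·12·(36/5)²+4·(36/5)³)/(24·200000) = 333/781250 rad
Load 2 — applied couple M₀=18 kN·m at a=4 m (b=L-a=8):
  θ_2 = (M₀x²/(2L)-M₀(x-a)+C₁)/EI  [x>a] with C₁=M₀(3b²-L²)/(6L)=12 = (18·(36/5)²/(2·12)-18·((36/5)-4)+12)/200000 = -21/625000 rad
Superposition: θ = Σ θ_i = 1227/3125000 rad ≈ 0.000393 rad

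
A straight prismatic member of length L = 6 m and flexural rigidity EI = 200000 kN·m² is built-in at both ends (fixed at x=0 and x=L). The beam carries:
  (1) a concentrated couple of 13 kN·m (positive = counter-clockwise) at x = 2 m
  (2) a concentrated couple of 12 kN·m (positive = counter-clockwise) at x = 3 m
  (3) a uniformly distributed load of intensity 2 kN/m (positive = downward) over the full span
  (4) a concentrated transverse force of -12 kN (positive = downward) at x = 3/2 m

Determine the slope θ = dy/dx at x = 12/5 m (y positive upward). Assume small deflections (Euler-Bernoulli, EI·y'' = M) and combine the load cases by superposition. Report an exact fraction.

θ(12/5) = 177/12500000 rad

Load 1 — applied couple M₀=13 kN·m at a=2 m (b=L-a=4):
  θ_1 = (R_Ax²/2 - M_Ax - M₀(x-a))/EI  [x>a] with R_A=26/9, M_A=0 = ((26/9)·(12/5)²/2 - 0·(12/5) - 13·((12/5)-2))/200000 = 39/2500000 rad
Load 2 — applied couple M₀=12 kN·m at a=3 m (b=L-a=3):
  θ_2 = (R_Ax²/2 - M_Ax)/EI  [x≤a] with R_A=3, M_A=3 = (3·(12/5)²/2 - 3·(12/5))/200000 = 9/1250000 rad
Load 3 — uniform load w=2 kN/m over full span:
  θ_3 = -wx(L-x)(L-2x)/(12EI) = -2·(12/5)·(6-(12/5))·(6-2·(12/5))/(12·200000) = -27/3125000 rad
Load 4 — point force P=-12 kN at a=3/2 m (b=L-a=9/2):
  θ_4 = Pa²(L-x)(2bL-(3b+a)(L-x))/(2L³EI)  [x>a] = (-12)·(3/2)²·(6-(12/5))·(2·(9/2)·6-(3·(9/2)+(3/2))·(6-(12/5)))/(2·6³·200000) = 0 rad
Superposition: θ = Σ θ_i = 177/12500000 rad ≈ 0.000014 rad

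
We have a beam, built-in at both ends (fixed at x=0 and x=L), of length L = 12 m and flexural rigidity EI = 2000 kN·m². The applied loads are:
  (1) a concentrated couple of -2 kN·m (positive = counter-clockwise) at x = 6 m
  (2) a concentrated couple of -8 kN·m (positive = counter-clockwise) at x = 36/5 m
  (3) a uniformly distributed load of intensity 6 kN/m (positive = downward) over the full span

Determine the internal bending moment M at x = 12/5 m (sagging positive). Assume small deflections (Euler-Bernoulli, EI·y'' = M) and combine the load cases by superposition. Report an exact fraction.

Load 1 — applied couple M₀=-2 kN·m at a=6 m (b=L-a=6):
  M_1 = R_Ax - M_A  [x≤a] with R_A=-1/4, M_A=-1/2 = (-1/4)·(12/5) - (-1/2) = -1/10 kN·m
Load 2 — applied couple M₀=-8 kN·m at a=36/5 m (b=L-a=24/5):
  M_2 = R_Ax - M_A  [x≤a] with R_A=-24/25, M_A=-64/25 = (-24/25)·(12/5) - (-64/25) = 32/125 kN·m
Load 3 — uniform load w=6 kN/m over full span:
  M_3 = wLx/2 - wL²/12 - wx²/2 = 6·12·(12/5)/2 - 6·12²/12 - 6·(12/5)²/2 = -72/25 kN·m
Superposition: M = Σ M_i = -681/250 kN·m ≈ -2.724000 kN·m

M(12/5) = -681/250 kN·m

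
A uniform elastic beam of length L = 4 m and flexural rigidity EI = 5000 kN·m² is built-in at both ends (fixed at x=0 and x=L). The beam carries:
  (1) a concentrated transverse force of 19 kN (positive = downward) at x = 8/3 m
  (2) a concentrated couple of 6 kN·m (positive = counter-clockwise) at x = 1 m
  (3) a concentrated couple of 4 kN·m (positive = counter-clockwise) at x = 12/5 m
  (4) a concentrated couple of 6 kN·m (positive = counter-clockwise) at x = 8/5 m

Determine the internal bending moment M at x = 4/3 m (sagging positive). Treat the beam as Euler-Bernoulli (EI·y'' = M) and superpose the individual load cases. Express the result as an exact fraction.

Load 1 — point force P=19 kN at a=8/3 m (b=L-a=4/3):
  M_1 = Pb²(3a+b)x/L³ - Pab²/L²  [x≤a] = 19·(4/3)²·(3·(8/3)+(4/3))·(4/3)/4³ - 19·(8/3)·(4/3)²/4² = 76/81 kN·m
Load 2 — applied couple M₀=6 kN·m at a=1 m (b=L-a=3):
  M_2 = R_Ax - M_A - M₀  [x>a] with R_A=27/16, M_A=-9/8 = (27/16)·(4/3) - (-9/8) - 6 = -21/8 kN·m
Load 3 — applied couple M₀=4 kN·m at a=12/5 m (b=L-a=8/5):
  M_3 = R_Ax - M_A  [x≤a] with R_A=36/25, M_A=32/25 = (36/25)·(4/3) - (32/25) = 16/25 kN·m
Load 4 — applied couple M₀=6 kN·m at a=8/5 m (b=L-a=12/5):
  M_4 = R_Ax - M_A  [x≤a] with R_A=54/25, M_A=18/25 = (54/25)·(4/3) - (18/25) = 54/25 kN·m
Superposition: M = Σ M_i = 3607/3240 kN·m ≈ 1.113272 kN·m

M(4/3) = 3607/3240 kN·m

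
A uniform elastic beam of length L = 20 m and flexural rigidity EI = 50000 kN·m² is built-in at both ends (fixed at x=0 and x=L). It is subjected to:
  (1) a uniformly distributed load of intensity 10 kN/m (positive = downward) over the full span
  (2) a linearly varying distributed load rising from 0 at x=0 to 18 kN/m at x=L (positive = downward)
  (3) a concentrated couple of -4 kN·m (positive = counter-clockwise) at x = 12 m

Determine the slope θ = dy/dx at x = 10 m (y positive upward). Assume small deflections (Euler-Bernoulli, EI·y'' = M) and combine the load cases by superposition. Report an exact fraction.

Load 1 — uniform load w=10 kN/m over full span:
  θ_1 = -wx(L-x)(L-2x)/(12EI) = -10·10·(20-10)·(20-2·10)/(12·50000) = 0 rad
Load 2 — triangular load w₀=18 kN/m (0→w₀ over full span):
  θ_2 = -w₀(2x(L-x)(L-2x)(x+2L)+x²(L-x)²)/(120LEI) = -18·(2·10·(20-10)·(20-2·10)·(10+2·20)+10²·(20-10)²)/(120·20·50000) = -3/2000 rad
Load 3 — applied couple M₀=-4 kN·m at a=12 m (b=L-a=8):
  θ_3 = (R_Ax²/2 - M_Ax)/EI  [x≤a] with R_A=-36/125, M_A=-32/25 = ((-36/125)·10²/2 - (-32/25)·10)/50000 = -1/31250 rad
Superposition: θ = Σ θ_i = -383/250000 rad ≈ -0.001532 rad

θ(10) = -383/250000 rad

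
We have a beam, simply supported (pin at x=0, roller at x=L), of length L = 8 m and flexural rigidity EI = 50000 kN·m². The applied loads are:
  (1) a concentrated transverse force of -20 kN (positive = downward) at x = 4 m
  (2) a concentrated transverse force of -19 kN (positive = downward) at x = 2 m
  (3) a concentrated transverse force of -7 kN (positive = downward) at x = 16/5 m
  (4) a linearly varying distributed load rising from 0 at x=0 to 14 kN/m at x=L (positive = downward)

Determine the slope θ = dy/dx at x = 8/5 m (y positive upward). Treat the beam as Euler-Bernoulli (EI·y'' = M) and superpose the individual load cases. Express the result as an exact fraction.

θ(8/5) = 256429/562500000 rad

Load 1 — point force P=-20 kN at a=4 m (b=L-a=4):
  θ_1 = -Pb(L²-b²-3x²)/(6LEI)  [x≤a] = -(-20)·4·(8²-4²-3·(8/5)²)/(6·8·50000) = 21/15625 rad
Load 2 — point force P=-19 kN at a=2 m (b=L-a=6):
  θ_2 = -Pb(L²-b²-3x²)/(6LEI)  [x≤a] = -(-19)·6·(8²-6²-3·(8/5)²)/(6·8·50000) = 2413/2500000 rad
Load 3 — point force P=-7 kN at a=16/5 m (b=L-a=24/5):
  θ_3 = -Pb(L²-b²-3x²)/(6LEI)  [x≤a] = -(-7)·(24/5)·(8²-(24/5)²-3·(8/5)²)/(6·8·50000) = 182/390625 rad
Load 4 — triangular load w₀=14 kN/m (0→w₀ over full span):
  θ_4 = -w₀(7L⁴-30L²x²+15x⁴)/(360LEI) = -14·(7·8⁴-30·8²·(8/5)²+15·(8/5)⁴)/(360·8·50000) = -40768/17578125 rad
Superposition: θ = Σ θ_i = 256429/562500000 rad ≈ 0.000456 rad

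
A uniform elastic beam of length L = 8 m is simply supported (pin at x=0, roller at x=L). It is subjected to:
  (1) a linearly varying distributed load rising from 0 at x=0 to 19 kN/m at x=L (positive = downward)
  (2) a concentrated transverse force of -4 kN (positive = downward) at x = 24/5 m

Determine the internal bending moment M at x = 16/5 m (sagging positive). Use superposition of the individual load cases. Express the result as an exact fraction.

M(16/5) = 7872/125 kN·m

Load 1 — triangular load w₀=19 kN/m (0→w₀ over full span):
  M_1 = w₀Lx/6 - w₀x³/(6L) = 19·8·(16/5)/6 - 19·(16/5)³/(6·8) = 8512/125 kN·m
Load 2 — point force P=-4 kN at a=24/5 m (b=L-a=16/5):
  M_2 = Pbx/L  [x≤a] = (-4)·(16/5)·(16/5)/8 = -128/25 kN·m
Superposition: M = Σ M_i = 7872/125 kN·m ≈ 62.976000 kN·m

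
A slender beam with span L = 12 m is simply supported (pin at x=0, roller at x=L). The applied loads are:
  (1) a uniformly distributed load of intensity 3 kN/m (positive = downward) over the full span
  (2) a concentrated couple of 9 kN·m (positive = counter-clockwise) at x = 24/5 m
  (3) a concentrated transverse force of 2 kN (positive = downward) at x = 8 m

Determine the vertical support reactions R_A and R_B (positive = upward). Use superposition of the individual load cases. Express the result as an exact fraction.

R_A = 233/12 kN, R_B = 223/12 kN

Load 1 — uniform load w=3 kN/m over full span:
  R_A = wL/2 = 3·12/2 = 18 kN
  R_B = wL/2 = 3·12/2 = 18 kN
Load 2 — applied couple M₀=9 kN·m at a=24/5 m (b=L-a=36/5):
  R_A = M₀/L = 9/12 = 3/4 kN
  R_B = -M₀/L = -9/12 = -3/4 kN
Load 3 — point force P=2 kN at a=8 m (b=L-a=4):
  R_A = Pb/L = 2·4/12 = 2/3 kN
  R_B = Pa/L = 2·8/12 = 4/3 kN
Superposition: R_A = 233/12 kN, R_B = 223/12 kN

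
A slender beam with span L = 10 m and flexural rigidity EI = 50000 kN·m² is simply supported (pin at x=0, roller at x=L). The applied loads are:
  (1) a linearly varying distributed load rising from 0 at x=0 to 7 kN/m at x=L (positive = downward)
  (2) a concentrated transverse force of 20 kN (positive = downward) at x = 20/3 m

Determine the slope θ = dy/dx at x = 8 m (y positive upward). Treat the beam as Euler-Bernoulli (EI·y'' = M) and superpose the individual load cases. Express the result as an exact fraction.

θ(8) = 86891/20250000 rad

Load 1 — triangular load w₀=7 kN/m (0→w₀ over full span):
  θ_1 = -w₀(7L⁴-30L²x²+15x⁴)/(360LEI) = -7·(7·10⁴-30·10²·8²+15·8⁴)/(360·10·50000) = 5299/2250000 rad
Load 2 — point force P=20 kN at a=20/3 m (b=L-a=10/3):
  θ_2 = -Pa(2L²-6Lx+3x²+a²)/(6LEI)  [x>a] = -20·(20/3)·(2·10²-6·10·8+3·8²+(20/3)²)/(6·10·50000) = 98/50625 rad
Superposition: θ = Σ θ_i = 86891/20250000 rad ≈ 0.004291 rad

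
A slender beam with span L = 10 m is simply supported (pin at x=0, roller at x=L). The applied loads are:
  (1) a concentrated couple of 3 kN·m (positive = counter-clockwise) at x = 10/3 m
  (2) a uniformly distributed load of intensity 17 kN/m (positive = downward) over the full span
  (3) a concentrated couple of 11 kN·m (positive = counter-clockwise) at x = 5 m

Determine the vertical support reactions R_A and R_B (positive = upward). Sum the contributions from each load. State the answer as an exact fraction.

R_A = 432/5 kN, R_B = 418/5 kN

Load 1 — applied couple M₀=3 kN·m at a=10/3 m (b=L-a=20/3):
  R_A = M₀/L = 3/10 kN
  R_B = -M₀/L = -3/10 kN
Load 2 — uniform load w=17 kN/m over full span:
  R_A = wL/2 = 17·10/2 = 85 kN
  R_B = wL/2 = 17·10/2 = 85 kN
Load 3 — applied couple M₀=11 kN·m at a=5 m (b=L-a=5):
  R_A = M₀/L = 11/10 kN
  R_B = -M₀/L = -11/10 kN
Superposition: R_A = 432/5 kN, R_B = 418/5 kN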